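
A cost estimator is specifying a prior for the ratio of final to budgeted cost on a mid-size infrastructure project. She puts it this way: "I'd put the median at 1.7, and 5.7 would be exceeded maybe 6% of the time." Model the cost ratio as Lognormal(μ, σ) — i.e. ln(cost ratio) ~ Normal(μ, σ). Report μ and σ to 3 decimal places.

μ ≈ 0.531, σ ≈ 0.778

If T ~ Lognormal(μ,σ) then ln T ~ Normal(μ,σ), so the p-quantile of ln T is μ + z_p·σ.
ln(1.7) = 0.5306 and ln(5.7) = 1.74; z_{0.5} = 0, z_{0.94} = 1.555.
σ = (1.74 − 0.5306)/(1.555 − (0)) = 0.778.
μ = 0.5306 − (0)·0.778 = 0.531.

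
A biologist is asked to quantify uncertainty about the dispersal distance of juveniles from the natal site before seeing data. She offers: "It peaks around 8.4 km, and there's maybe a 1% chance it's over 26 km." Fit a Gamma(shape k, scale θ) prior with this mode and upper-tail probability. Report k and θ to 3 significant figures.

Gamma(k,θ) with k>1 has mode (k−1)θ, so θ = 8.4/(k−1).
Need P(X < 26) = 0.99 with θ tied to k this way. Start at k = 2, θ = 8.4: P(X<26) ≈ 0.815.
Too low — raise k to concentrate. Iterating converges to k ≈ 4.5.
Then θ = 8.4/(4.5−1) ≈ 2.4.

k ≈ 4.5, θ ≈ 2.4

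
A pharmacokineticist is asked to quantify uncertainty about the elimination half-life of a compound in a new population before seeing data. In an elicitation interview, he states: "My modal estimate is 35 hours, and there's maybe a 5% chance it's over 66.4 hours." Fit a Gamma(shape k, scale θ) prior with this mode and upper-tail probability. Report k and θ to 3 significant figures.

k ≈ 7.78, θ ≈ 5.16

Gamma(k,θ) with k>1 has mode (k−1)θ, so θ = 35/(k−1).
Need P(X < 66.4) = 0.95 with θ tied to k this way. Start at k = 2, θ = 35: P(X<66.4) ≈ 0.565.
Too low — raise k to concentrate. Iterating converges to k ≈ 7.78.
Then θ = 35/(7.78−1) ≈ 5.16.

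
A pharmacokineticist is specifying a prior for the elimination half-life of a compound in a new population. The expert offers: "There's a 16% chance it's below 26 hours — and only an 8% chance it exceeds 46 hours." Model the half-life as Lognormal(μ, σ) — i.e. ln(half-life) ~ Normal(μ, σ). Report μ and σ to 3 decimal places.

μ ≈ 3.495, σ ≈ 0.238

If T ~ Lognormal(μ,σ) then ln T ~ Normal(μ,σ), so the p-quantile of ln T is μ + z_p·σ.
ln(26) = 3.258 and ln(46) = 3.829; z_{0.16} = -0.9945, z_{0.92} = 1.405.
σ = (3.829 − 3.258)/(1.405 − (-0.9945)) = 0.238.
μ = 3.258 − (-0.9945)·0.238 = 3.495.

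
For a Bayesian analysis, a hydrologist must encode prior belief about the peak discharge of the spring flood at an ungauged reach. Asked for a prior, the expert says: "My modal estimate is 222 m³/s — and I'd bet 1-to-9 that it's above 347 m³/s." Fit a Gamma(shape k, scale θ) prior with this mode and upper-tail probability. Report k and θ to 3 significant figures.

k ≈ 10.4, θ ≈ 23.7

Gamma(k,θ) with k>1 has mode (k−1)θ, so θ = 222/(k−1).
Need P(X < 347) = 0.9 with θ tied to k this way. Start at k = 2, θ = 222: P(X<347) ≈ 0.463.
Too low — raise k to concentrate. Iterating converges to k ≈ 10.4.
Then θ = 222/(10.4−1) ≈ 23.7.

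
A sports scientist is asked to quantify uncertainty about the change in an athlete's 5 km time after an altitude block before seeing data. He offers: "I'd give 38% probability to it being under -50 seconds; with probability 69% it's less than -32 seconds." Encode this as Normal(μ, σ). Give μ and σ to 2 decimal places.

μ = -43.14, σ = 22.46

The p-quantile of Normal(μ,σ) is μ + z_p·σ, with z_{0.38} = -0.3055 and z_{0.69} = 0.4959.
Eliminate σ: μ = (z₂·x₁ − z₁·x₂)/(z₂ − z₁) = (0.4959·-50 − (-0.3055)·-32)/0.8013 = -43.14.
Then σ = (x₂ − x₁)/(z₂ − z₁) = (-32 − -50)/0.8013 = 22.46.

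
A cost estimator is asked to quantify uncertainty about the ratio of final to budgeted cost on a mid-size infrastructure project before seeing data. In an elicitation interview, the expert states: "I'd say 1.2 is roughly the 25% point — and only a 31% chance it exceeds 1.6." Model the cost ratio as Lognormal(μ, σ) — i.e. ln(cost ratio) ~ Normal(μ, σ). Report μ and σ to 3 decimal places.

μ ≈ 0.348, σ ≈ 0.246

If T ~ Lognormal(μ,σ) then ln T ~ Normal(μ,σ), so the p-quantile of ln T is μ + z_p·σ.
ln(1.2) = 0.1823 and ln(1.6) = 0.47; z_{0.25} = -0.6745, z_{0.69} = 0.4959.
σ = (0.47 − 0.1823)/(0.4959 − (-0.6745)) = 0.246.
μ = 0.1823 − (-0.6745)·0.246 = 0.348.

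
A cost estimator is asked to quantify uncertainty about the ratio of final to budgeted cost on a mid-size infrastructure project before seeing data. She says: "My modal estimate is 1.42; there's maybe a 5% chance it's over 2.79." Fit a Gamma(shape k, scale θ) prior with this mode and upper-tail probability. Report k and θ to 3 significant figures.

k ≈ 7.08, θ ≈ 0.233

Gamma(k,θ) with k>1 has mode (k−1)θ, so θ = 1.42/(k−1).
Need P(X < 2.79) = 0.95 with θ tied to k this way. Start at k = 2, θ = 1.42: P(X<2.79) ≈ 0.584.
Too low — raise k to concentrate. Iterating converges to k ≈ 7.08.
Then θ = 1.42/(7.08−1) ≈ 0.233.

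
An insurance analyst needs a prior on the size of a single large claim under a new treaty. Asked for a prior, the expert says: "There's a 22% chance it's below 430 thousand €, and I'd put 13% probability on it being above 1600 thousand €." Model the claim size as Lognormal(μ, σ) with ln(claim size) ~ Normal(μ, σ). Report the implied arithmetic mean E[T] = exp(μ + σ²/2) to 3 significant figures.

If T ~ Lognormal(μ,σ) then ln T ~ Normal(μ,σ), so the p-quantile of ln T is μ + z_p·σ.
ln(430) = 6.064 and ln(1600) = 7.378; z_{0.22} = -0.7722, z_{0.87} = 1.126.
σ = (7.378 − 6.064)/(1.126 − (-0.7722)) = 0.692.
μ = 6.064 − (-0.7722)·0.692 = 6.598.
E[T] = exp(μ + σ²/2) = exp(6.598 + 0.2395) = 932 thousand €.

E[T] ≈ 932 thousand €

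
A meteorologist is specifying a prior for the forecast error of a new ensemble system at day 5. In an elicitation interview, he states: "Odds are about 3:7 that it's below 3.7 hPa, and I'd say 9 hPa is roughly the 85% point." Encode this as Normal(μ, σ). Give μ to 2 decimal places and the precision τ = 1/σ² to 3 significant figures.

μ = 5.48, τ = 0.0867

For Normal(μ,σ), the p-quantile is μ + z_p·σ. Here z_{0.3} = -0.5244, z_{0.85} = 1.036.
So 3.7 = μ − 0.5244σ and 9 = μ + 1.036σ.
Subtracting: σ = (9 − 3.7)/(1.036 − (-0.5244)) = 3.40.
Then μ = 3.7 − (-0.5244)·3.40 = 5.48.
Precision τ = 1/σ² = 1/3.396² = 0.0867.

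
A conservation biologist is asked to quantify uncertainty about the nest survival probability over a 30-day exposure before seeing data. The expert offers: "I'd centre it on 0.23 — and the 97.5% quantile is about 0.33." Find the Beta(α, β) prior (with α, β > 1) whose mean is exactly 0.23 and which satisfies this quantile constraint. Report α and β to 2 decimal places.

With mean 0.23 fixed, write α = 0.23s, β = 0.77s where s = α+β.
Need P(θ < 0.33) = 0.975 under Beta(0.23s, 0.77s). Normal approximation: (q−m)/√(m(1−m)/s) ≈ z_{0.975} = 1.96, so s ≈ 0.23·0.77·(1.96)²/(0.33−0.23)² = 68.0.
At s = 68.0: P(θ<0.33) ≈ 0.968. Adjusting to match 0.975 gives s ≈ 76.41.
So α = 0.23·76.41 ≈ 17.57, β = 0.77·76.41 ≈ 58.83.

α ≈ 17.57, β ≈ 58.83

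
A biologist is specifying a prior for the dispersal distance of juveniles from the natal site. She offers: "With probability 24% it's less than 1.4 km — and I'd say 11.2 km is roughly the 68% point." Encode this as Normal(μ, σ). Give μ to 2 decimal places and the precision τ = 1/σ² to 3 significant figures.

For Normal(μ,σ), the p-quantile is μ + z_p·σ. Here z_{0.24} = -0.7063, z_{0.68} = 0.4677.
So 1.4 = μ − 0.7063σ and 11.2 = μ + 0.4677σ.
Subtracting: σ = (11.2 − 1.4)/(0.4677 − (-0.7063)) = 8.35.
Then μ = 1.4 − (-0.7063)·8.35 = 7.30.
Precision τ = 1/σ² = 1/8.348² = 0.0144.

μ = 7.30, τ = 0.0144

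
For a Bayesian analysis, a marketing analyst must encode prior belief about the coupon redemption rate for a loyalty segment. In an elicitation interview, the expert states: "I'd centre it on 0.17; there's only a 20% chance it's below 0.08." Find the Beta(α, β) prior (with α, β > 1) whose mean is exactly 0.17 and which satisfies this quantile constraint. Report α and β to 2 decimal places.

α ≈ 2.13, β ≈ 10.40

With mean 0.17 fixed, write α = 0.17s, β = 0.83s where s = α+β.
Need P(θ < 0.08) = 0.2 under Beta(0.17s, 0.83s). Normal approximation: (q−m)/√(m(1−m)/s) ≈ z_{0.2} = -0.842, so s ≈ 0.17·0.83·(-0.842)²/(0.08−0.17)² = 12.3.
At s = 12.3: P(θ<0.08) ≈ 0.203. Adjusting to match 0.2 gives s ≈ 12.53.
So α = 0.17·12.53 ≈ 2.13, β = 0.83·12.53 ≈ 10.40.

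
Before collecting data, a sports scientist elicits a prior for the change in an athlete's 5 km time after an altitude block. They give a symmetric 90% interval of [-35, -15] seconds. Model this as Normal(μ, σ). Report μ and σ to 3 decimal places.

A symmetric 90% interval runs μ ± z·σ with z = 1.645.
Half-width = 10, so σ = 10/1.645 = 6.080.
μ is the interval midpoint, -25.000.

μ = -25.000, σ = 6.080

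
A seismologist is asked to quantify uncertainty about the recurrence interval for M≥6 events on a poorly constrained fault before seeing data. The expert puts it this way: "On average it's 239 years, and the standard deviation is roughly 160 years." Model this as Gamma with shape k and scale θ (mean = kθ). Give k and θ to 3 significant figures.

k ≈ 2.23, θ ≈ 107

For Gamma(k, scale θ): mean = kθ, variance = kθ², so CV = 1/√k.
CV = SD/mean = 160/239 = 0.6695, hence k = 1/CV² = 2.23.
Then θ = mean/k = 239/2.23 = 107.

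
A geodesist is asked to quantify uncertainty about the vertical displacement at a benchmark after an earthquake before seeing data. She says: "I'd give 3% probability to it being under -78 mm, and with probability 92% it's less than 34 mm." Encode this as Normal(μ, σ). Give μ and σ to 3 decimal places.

μ = -13.892, σ = 34.085

The p-quantile of Normal(μ,σ) is μ + z_p·σ, with z_{0.03} = -1.881 and z_{0.92} = 1.405.
Eliminate σ: μ = (z₂·x₁ − z₁·x₂)/(z₂ − z₁) = (1.405·-78 − (-1.881)·34)/3.286 = -13.892.
Then σ = (x₂ − x₁)/(z₂ − z₁) = (34 − -78)/3.286 = 34.085.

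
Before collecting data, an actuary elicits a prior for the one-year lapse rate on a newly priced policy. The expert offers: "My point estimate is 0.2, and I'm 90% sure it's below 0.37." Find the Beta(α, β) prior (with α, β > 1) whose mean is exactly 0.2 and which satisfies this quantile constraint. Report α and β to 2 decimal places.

With mean 0.2 fixed, write α = 0.2s, β = 0.8s where s = α+β.
Need P(θ < 0.37) = 0.9 under Beta(0.2s, 0.8s). Normal approximation: (q−m)/√(m(1−m)/s) ≈ z_{0.9} = 1.28, so s ≈ 0.2·0.8·(1.28)²/(0.37−0.2)² = 9.1.
At s = 9.1: P(θ<0.37) ≈ 0.893. Adjusting to match 0.9 gives s ≈ 9.81.
So α = 0.2·9.81 ≈ 1.96, β = 0.8·9.81 ≈ 7.85.

α ≈ 1.96, β ≈ 7.85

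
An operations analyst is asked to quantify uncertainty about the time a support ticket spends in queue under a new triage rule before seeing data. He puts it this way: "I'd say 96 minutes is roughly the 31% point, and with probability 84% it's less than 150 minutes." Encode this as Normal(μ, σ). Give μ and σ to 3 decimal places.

μ = 113.967, σ = 36.234

For Normal(μ,σ), the p-quantile is μ + z_p·σ. Here z_{0.31} = -0.4959, z_{0.84} = 0.9945.
So 96 = μ − 0.4959σ and 150 = μ + 0.9945σ.
Subtracting: σ = (150 − 96)/(0.9945 − (-0.4959)) = 36.234.
Then μ = 96 − (-0.4959)·36.234 = 113.967.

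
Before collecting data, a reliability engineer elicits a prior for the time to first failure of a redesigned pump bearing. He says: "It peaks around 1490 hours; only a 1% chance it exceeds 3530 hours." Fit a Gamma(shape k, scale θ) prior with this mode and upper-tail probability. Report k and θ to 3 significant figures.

k ≈ 7.38, θ ≈ 233

Gamma(k,θ) with k>1 has mode (k−1)θ, so θ = 1490/(k−1).
Need P(X < 3530) = 0.99 with θ tied to k this way. Start at k = 2, θ = 1490: P(X<3530) ≈ 0.685.
Too low — raise k to concentrate. Iterating converges to k ≈ 7.38.
Then θ = 1490/(7.38−1) ≈ 233.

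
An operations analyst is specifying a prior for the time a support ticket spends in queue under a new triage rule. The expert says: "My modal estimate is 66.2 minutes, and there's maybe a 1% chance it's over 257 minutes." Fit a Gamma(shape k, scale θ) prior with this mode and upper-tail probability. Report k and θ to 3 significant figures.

Gamma(k,θ) with k>1 has mode (k−1)θ, so θ = 66.2/(k−1).
Need P(X < 257) = 0.99 with θ tied to k this way. Start at k = 2, θ = 66.2: P(X<257) ≈ 0.899.
Too low — raise k to concentrate. Iterating converges to k ≈ 3.29.
Then θ = 66.2/(3.29−1) ≈ 28.9.

k ≈ 3.29, θ ≈ 28.9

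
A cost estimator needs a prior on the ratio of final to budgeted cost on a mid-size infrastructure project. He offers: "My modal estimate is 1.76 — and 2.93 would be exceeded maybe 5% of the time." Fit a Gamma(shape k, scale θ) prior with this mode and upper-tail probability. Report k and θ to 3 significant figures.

Gamma(k,θ) with k>1 has mode (k−1)θ, so θ = 1.76/(k−1).
Need P(X < 2.93) = 0.95 with θ tied to k this way. Start at k = 2, θ = 1.76: P(X<2.93) ≈ 0.496.
Too low — raise k to concentrate. Iterating converges to k ≈ 11.8.
Then θ = 1.76/(11.8−1) ≈ 0.164.

k ≈ 11.8, θ ≈ 0.164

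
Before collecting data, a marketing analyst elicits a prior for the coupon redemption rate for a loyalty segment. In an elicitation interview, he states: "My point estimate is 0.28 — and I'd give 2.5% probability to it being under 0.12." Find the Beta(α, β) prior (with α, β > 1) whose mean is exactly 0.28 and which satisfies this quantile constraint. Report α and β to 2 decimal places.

With mean 0.28 fixed, write α = 0.28s, β = 0.72s where s = α+β.
Need P(θ < 0.12) = 0.025 under Beta(0.28s, 0.72s). Normal approximation: (q−m)/√(m(1−m)/s) ≈ z_{0.025} = -1.96, so s ≈ 0.28·0.72·(-1.96)²/(0.12−0.28)² = 30.3.
At s = 30.3: P(θ<0.12) ≈ 0.011. Adjusting to match 0.025 gives s ≈ 22.71.
So α = 0.28·22.71 ≈ 6.36, β = 0.72·22.71 ≈ 16.35.

α ≈ 6.36, β ≈ 16.35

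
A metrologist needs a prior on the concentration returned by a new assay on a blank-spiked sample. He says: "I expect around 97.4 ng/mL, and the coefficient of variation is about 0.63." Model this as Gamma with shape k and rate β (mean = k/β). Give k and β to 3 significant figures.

k ≈ 2.52, β ≈ 0.0259

For Gamma(k, rate β): mean = k/β, variance = k/β², so CV = 1/√k.
CV = 0.63, hence k = 1/CV² = 2.52.
Then β = k/mean = 2.52/97.4 = 0.0259.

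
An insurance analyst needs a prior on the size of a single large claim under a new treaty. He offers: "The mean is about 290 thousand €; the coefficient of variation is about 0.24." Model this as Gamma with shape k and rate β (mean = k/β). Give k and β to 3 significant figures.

k ≈ 17.4, β ≈ 0.0599

For Gamma(k, rate β): mean = k/β, variance = k/β², so CV = 1/√k.
CV = 0.24, hence k = 1/CV² = 17.4.
Then β = k/mean = 17.4/290 = 0.0599.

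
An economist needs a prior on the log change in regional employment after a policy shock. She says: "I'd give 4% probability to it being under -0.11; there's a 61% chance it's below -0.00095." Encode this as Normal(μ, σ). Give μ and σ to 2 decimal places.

μ = -0.02, σ = 0.05

For Normal(μ,σ), the p-quantile is μ + z_p·σ. Here z_{0.04} = -1.751, z_{0.61} = 0.2793.
So -0.11 = μ − 1.751σ and -0.00095 = μ + 0.2793σ.
Subtracting: σ = (-0.00095 − -0.11)/(0.2793 − (-1.751)) = 0.05.
Then μ = -0.11 − (-1.751)·0.05 = -0.02.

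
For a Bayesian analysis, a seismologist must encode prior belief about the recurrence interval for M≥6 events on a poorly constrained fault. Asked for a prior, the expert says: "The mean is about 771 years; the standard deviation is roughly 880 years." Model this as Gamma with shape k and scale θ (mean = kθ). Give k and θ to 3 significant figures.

For Gamma(k, scale θ): mean = kθ, variance = kθ², so CV = 1/√k.
CV = SD/mean = 880/771 = 1.141, hence k = 1/CV² = 0.768.
Then θ = mean/k = 771/0.768 = 1000.

k ≈ 0.768, θ ≈ 1000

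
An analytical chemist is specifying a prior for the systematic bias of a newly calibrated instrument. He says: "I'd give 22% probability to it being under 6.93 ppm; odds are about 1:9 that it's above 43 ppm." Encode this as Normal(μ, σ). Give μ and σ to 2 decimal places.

For Normal(μ,σ), the p-quantile is μ + z_p·σ. Here z_{0.22} = -0.7722, z_{0.9} = 1.282.
So 6.93 = μ − 0.7722σ and 43 = μ + 1.282σ.
Subtracting: σ = (43 − 6.93)/(1.282 − (-0.7722)) = 17.56.
Then μ = 6.93 − (-0.7722)·17.56 = 20.49.

μ = 20.49, σ = 17.56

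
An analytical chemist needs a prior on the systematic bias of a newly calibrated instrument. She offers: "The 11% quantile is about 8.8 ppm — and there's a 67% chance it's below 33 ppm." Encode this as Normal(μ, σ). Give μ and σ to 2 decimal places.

μ = 26.61, σ = 14.52

For Normal(μ,σ), the p-quantile is μ + z_p·σ. Here z_{0.11} = -1.227, z_{0.67} = 0.4399.
So 8.8 = μ − 1.227σ and 33 = μ + 0.4399σ.
Subtracting: σ = (33 − 8.8)/(0.4399 − (-1.227)) = 14.52.
Then μ = 8.8 − (-1.227)·14.52 = 26.61.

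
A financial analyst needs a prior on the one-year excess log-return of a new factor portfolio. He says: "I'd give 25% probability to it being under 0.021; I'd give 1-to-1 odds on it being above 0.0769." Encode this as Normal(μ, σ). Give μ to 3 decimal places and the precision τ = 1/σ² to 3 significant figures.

The p-quantile of Normal(μ,σ) is μ + z_p·σ, with z_{0.25} = -0.6745 and z_{0.5} = 0.
Eliminate σ: μ = (z₂·x₁ − z₁·x₂)/(z₂ − z₁) = (0·0.021 − (-0.6745)·0.0769)/0.6745 = 0.077.
Then σ = (x₂ − x₁)/(z₂ − z₁) = (0.0769 − 0.021)/0.6745 = 0.083.
Precision τ = 1/σ² = 1/0.08288² = 146.

μ = 0.077, τ = 146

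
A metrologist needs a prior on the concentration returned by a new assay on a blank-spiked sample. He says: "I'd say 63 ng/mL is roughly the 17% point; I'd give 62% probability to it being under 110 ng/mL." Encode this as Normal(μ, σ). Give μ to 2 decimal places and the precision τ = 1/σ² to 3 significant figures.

μ = 98.60, τ = 0.000718

The p-quantile of Normal(μ,σ) is μ + z_p·σ, with z_{0.17} = -0.9542 and z_{0.62} = 0.3055.
Eliminate σ: μ = (z₂·x₁ − z₁·x₂)/(z₂ − z₁) = (0.3055·63 − (-0.9542)·110)/1.26 = 98.60.
Then σ = (x₂ − x₁)/(z₂ − z₁) = (110 − 63)/1.26 = 37.31.
Precision τ = 1/σ² = 1/37.31² = 0.000718.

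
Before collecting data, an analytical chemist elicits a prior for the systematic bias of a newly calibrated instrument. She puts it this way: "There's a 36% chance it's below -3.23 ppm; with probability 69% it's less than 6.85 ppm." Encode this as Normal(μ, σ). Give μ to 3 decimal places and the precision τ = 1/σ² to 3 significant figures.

μ = 0.999, τ = 0.00718

The p-quantile of Normal(μ,σ) is μ + z_p·σ, with z_{0.36} = -0.3585 and z_{0.69} = 0.4959.
Eliminate σ: μ = (z₂·x₁ − z₁·x₂)/(z₂ − z₁) = (0.4959·-3.23 − (-0.3585)·6.85)/0.8543 = 0.999.
Then σ = (x₂ − x₁)/(z₂ − z₁) = (6.85 − -3.23)/0.8543 = 11.799.
Precision τ = 1/σ² = 1/11.8² = 0.00718.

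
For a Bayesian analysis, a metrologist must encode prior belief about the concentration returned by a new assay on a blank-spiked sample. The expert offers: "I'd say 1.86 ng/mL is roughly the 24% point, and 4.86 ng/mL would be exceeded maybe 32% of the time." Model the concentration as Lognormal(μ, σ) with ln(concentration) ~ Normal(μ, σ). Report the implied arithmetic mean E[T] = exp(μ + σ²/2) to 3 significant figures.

E[T] ≈ 4.63 ng/mL

If T ~ Lognormal(μ,σ) then ln T ~ Normal(μ,σ), so the p-quantile of ln T is μ + z_p·σ.
ln(1.86) = 0.6206 and ln(4.86) = 1.581; z_{0.24} = -0.7063, z_{0.68} = 0.4677.
σ = (1.581 − 0.6206)/(0.4677 − (-0.7063)) = 0.818.
μ = 0.6206 − (-0.7063)·0.818 = 1.198.
E[T] = exp(μ + σ²/2) = exp(1.198 + 0.3347) = 4.63 ng/mL.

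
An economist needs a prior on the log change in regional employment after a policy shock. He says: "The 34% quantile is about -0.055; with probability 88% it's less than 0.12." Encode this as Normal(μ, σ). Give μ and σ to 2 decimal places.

For Normal(μ,σ), the p-quantile is μ + z_p·σ. Here z_{0.34} = -0.4125, z_{0.88} = 1.175.
So -0.055 = μ − 0.4125σ and 0.12 = μ + 1.175σ.
Subtracting: σ = (0.12 − -0.055)/(1.175 − (-0.4125)) = 0.11.
Then μ = -0.055 − (-0.4125)·0.11 = -0.01.

μ = -0.01, σ = 0.11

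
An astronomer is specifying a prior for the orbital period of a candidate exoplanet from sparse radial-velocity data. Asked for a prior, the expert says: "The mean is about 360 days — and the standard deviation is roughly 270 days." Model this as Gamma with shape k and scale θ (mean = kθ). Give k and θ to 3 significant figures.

For Gamma(k, scale θ): mean = kθ, variance = kθ², so CV = 1/√k.
CV = SD/mean = 270/360 = 0.75, hence k = 1/CV² = 1.78.
Then θ = mean/k = 360/1.78 = 202.

k ≈ 1.78, θ ≈ 202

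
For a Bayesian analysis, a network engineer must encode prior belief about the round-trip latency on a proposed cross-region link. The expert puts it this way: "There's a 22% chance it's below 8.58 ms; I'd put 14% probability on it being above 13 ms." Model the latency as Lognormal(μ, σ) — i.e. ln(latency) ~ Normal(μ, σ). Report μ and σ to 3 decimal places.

μ ≈ 2.323, σ ≈ 0.224

If T ~ Lognormal(μ,σ) then ln T ~ Normal(μ,σ), so the p-quantile of ln T is μ + z_p·σ.
ln(8.58) = 2.149 and ln(13) = 2.565; z_{0.22} = -0.7722, z_{0.86} = 1.08.
σ = (2.565 − 2.149)/(1.08 − (-0.7722)) = 0.224.
μ = 2.149 − (-0.7722)·0.224 = 2.323.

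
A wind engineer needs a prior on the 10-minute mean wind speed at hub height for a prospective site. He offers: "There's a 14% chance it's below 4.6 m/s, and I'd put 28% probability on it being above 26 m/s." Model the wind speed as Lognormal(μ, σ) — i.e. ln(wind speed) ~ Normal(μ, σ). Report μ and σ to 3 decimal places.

If T ~ Lognormal(μ,σ) then ln T ~ Normal(μ,σ), so the p-quantile of ln T is μ + z_p·σ.
ln(4.6) = 1.526 and ln(26) = 3.258; z_{0.14} = -1.08, z_{0.72} = 0.5828.
σ = (3.258 − 1.526)/(0.5828 − (-1.08)) = 1.041.
μ = 1.526 − (-1.08)·1.041 = 2.651.

μ ≈ 2.651, σ ≈ 1.041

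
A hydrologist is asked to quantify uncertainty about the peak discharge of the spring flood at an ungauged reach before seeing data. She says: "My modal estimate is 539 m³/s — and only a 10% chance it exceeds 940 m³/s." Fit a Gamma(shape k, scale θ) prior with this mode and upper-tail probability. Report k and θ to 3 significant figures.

k ≈ 7.14, θ ≈ 87.8

Gamma(k,θ) with k>1 has mode (k−1)θ, so θ = 539/(k−1).
Need P(X < 940) = 0.9 with θ tied to k this way. Start at k = 2, θ = 539: P(X<940) ≈ 0.520.
Too low — raise k to concentrate. Iterating converges to k ≈ 7.14.
Then θ = 539/(7.14−1) ≈ 87.8.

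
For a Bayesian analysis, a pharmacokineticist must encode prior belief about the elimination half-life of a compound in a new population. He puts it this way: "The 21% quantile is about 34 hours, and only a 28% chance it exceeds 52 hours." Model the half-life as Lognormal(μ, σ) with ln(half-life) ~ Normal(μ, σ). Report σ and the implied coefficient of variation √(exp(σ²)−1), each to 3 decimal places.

σ ≈ 0.306, CV ≈ 0.313

If T ~ Lognormal(μ,σ) then ln T ~ Normal(μ,σ), so the p-quantile of ln T is μ + z_p·σ.
ln(34) = 3.526 and ln(52) = 3.951; z_{0.21} = -0.8064, z_{0.72} = 0.5828.
σ = (3.951 − 3.526)/(0.5828 − (-0.8064)) = 0.306.
μ = 3.526 − (-0.8064)·0.306 = 3.773.
CV = √(exp(σ²)−1) = √(exp(0.0935)−1) = 0.313.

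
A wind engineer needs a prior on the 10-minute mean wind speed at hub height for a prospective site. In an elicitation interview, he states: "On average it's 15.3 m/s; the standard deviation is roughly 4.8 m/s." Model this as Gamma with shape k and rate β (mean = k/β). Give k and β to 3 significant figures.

For Gamma(k, rate β): mean = k/β, variance = k/β², so CV = 1/√k.
CV = SD/mean = 4.8/15.3 = 0.3137, hence k = 1/CV² = 10.2.
Then β = k/mean = 10.2/15.3 = 0.664.

k ≈ 10.2, β ≈ 0.664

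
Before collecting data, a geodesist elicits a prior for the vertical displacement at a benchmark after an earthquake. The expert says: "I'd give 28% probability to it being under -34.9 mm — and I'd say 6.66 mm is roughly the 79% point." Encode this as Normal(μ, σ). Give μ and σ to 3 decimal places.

μ = -17.464, σ = 29.915

The p-quantile of Normal(μ,σ) is μ + z_p·σ, with z_{0.28} = -0.5828 and z_{0.79} = 0.8064.
Eliminate σ: μ = (z₂·x₁ − z₁·x₂)/(z₂ − z₁) = (0.8064·-34.9 − (-0.5828)·6.66)/1.389 = -17.464.
Then σ = (x₂ − x₁)/(z₂ − z₁) = (6.66 − -34.9)/1.389 = 29.915.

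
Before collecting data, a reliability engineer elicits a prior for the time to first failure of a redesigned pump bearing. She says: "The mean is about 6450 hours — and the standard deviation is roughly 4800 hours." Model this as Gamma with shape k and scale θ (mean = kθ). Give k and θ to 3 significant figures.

k ≈ 1.81, θ ≈ 3570

For Gamma(k, scale θ): mean = kθ, variance = kθ², so CV = 1/√k.
CV = SD/mean = 4800/6450 = 0.7442, hence k = 1/CV² = 1.81.
Then θ = mean/k = 6450/1.81 = 3570.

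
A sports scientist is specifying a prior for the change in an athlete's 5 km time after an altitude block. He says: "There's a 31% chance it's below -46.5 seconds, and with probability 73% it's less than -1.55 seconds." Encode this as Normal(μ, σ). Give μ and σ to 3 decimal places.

μ = -26.396, σ = 40.544

The p-quantile of Normal(μ,σ) is μ + z_p·σ, with z_{0.31} = -0.4959 and z_{0.73} = 0.6128.
Eliminate σ: μ = (z₂·x₁ − z₁·x₂)/(z₂ − z₁) = (0.6128·-46.5 − (-0.4959)·-1.55)/1.109 = -26.396.
Then σ = (x₂ − x₁)/(z₂ − z₁) = (-1.55 − -46.5)/1.109 = 40.544.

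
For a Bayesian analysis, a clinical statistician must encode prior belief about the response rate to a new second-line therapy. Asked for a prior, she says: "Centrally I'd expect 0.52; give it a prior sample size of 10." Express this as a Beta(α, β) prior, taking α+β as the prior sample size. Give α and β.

Under the effective-sample-size interpretation, Beta(α, β) has prior mean α/(α+β) and prior sample size α+β.
So α+β = 10 and α/(α+β) = 0.52, giving α = 0.52·10 = 5.2 and β = 10 − 5.2 = 4.8.

α = 5.2, β = 4.8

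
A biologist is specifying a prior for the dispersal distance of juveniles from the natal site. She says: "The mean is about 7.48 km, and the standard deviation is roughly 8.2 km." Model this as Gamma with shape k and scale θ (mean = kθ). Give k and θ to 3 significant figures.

k ≈ 0.832, θ ≈ 8.99

For Gamma(k, scale θ): mean = kθ, variance = kθ², so CV = 1/√k.
CV = SD/mean = 8.2/7.48 = 1.096, hence k = 1/CV² = 0.832.
Then θ = mean/k = 7.48/0.832 = 8.99.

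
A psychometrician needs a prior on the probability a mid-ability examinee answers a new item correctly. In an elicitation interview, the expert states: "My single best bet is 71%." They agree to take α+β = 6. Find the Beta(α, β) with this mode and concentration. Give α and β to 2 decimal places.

For α,β > 1 the Beta mode is (α−1)/(α+β−2). With α+β = 6, the mode is (α−1)/4.
Set (α−1)/4 = 0.71 → α = 1 + 0.71·4 = 3.84.
β = 6 − α = 2.16.

α = 3.84, β = 2.16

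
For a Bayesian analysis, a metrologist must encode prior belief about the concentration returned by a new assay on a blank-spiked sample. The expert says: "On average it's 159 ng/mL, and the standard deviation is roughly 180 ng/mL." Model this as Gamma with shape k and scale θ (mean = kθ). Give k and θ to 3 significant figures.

k ≈ 0.78, θ ≈ 204

For Gamma(k, scale θ): mean = kθ, variance = kθ², so CV = 1/√k.
CV = SD/mean = 180/159 = 1.132, hence k = 1/CV² = 0.78.
Then θ = mean/k = 159/0.78 = 204.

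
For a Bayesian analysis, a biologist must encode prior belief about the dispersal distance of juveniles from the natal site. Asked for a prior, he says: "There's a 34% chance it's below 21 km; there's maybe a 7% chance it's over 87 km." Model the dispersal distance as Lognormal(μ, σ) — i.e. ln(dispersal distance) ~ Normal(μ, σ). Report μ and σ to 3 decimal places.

μ ≈ 3.355, σ ≈ 0.753

If T ~ Lognormal(μ,σ) then ln T ~ Normal(μ,σ), so the p-quantile of ln T is μ + z_p·σ.
ln(21) = 3.045 and ln(87) = 4.466; z_{0.34} = -0.4125, z_{0.93} = 1.476.
σ = (4.466 − 3.045)/(1.476 − (-0.4125)) = 0.753.
μ = 3.045 − (-0.4125)·0.753 = 3.355.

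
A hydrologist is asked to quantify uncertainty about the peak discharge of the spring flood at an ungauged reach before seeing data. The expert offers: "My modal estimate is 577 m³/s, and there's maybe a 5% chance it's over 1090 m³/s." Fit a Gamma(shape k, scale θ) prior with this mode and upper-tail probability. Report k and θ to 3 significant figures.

Gamma(k,θ) with k>1 has mode (k−1)θ, so θ = 577/(k−1).
Need P(X < 1090) = 0.95 with θ tied to k this way. Start at k = 2, θ = 577: P(X<1090) ≈ 0.563.
Too low — raise k to concentrate. Iterating converges to k ≈ 7.87.
Then θ = 577/(7.87−1) ≈ 84.

k ≈ 7.87, θ ≈ 84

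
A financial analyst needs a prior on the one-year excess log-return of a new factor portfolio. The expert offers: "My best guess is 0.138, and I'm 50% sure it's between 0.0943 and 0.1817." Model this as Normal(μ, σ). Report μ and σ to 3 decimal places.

μ = 0.138, σ = 0.065

A symmetric 50% interval runs μ ± z·σ with z = 0.6745.
Half-width = 0.0437, so σ = 0.0437/0.6745 = 0.065.
μ is the stated best guess, 0.138.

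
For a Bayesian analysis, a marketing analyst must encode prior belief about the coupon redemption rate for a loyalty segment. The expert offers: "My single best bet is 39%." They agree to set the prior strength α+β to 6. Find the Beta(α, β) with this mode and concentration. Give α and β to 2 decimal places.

For α,β > 1 the Beta mode is (α−1)/(α+β−2). With α+β = 6, the mode is (α−1)/4.
Set (α−1)/4 = 0.39 → α = 1 + 0.39·4 = 2.56.
β = 6 − α = 3.44.

α = 2.56, β = 3.44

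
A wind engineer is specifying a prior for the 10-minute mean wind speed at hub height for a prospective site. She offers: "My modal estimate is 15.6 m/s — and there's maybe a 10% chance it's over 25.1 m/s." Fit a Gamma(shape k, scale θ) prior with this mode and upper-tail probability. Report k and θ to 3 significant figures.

k ≈ 9.31, θ ≈ 1.88

Gamma(k,θ) with k>1 has mode (k−1)θ, so θ = 15.6/(k−1).
Need P(X < 25.1) = 0.9 with θ tied to k this way. Start at k = 2, θ = 15.6: P(X<25.1) ≈ 0.478.
Too low — raise k to concentrate. Iterating converges to k ≈ 9.31.
Then θ = 15.6/(9.31−1) ≈ 1.88.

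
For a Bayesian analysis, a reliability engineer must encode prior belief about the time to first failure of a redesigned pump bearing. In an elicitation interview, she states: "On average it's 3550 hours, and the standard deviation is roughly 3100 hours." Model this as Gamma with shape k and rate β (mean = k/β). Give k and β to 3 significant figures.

k ≈ 1.31, β ≈ 0.000369

For Gamma(k, rate β): mean = k/β, variance = k/β², so CV = 1/√k.
CV = SD/mean = 3100/3550 = 0.8732, hence k = 1/CV² = 1.31.
Then β = k/mean = 1.31/3550 = 0.000369.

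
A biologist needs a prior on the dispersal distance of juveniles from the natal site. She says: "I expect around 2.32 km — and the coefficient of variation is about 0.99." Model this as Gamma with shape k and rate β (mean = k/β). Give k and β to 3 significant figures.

For Gamma(k, rate β): mean = k/β, variance = k/β², so CV = 1/√k.
CV = 0.99, hence k = 1/CV² = 1.02.
Then β = k/mean = 1.02/2.32 = 0.44.

k ≈ 1.02, β ≈ 0.44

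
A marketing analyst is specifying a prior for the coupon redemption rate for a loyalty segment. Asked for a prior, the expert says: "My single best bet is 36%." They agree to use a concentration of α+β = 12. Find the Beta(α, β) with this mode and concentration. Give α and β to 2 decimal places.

α = 4.60, β = 7.40

For α,β > 1 the Beta mode is (α−1)/(α+β−2). With α+β = 12, the mode is (α−1)/10.
Set (α−1)/10 = 0.36 → α = 1 + 0.36·10 = 4.60.
β = 12 − α = 7.40.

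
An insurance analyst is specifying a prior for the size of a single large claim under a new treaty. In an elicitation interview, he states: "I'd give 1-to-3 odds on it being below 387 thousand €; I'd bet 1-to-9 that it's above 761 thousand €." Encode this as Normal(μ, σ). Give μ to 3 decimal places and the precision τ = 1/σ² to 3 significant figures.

μ = 515.964, τ = 2.74e-05

The p-quantile of Normal(μ,σ) is μ + z_p·σ, with z_{0.25} = -0.6745 and z_{0.9} = 1.282.
Eliminate σ: μ = (z₂·x₁ − z₁·x₂)/(z₂ − z₁) = (1.282·387 − (-0.6745)·761)/1.956 = 515.964.
Then σ = (x₂ − x₁)/(z₂ − z₁) = (761 − 387)/1.956 = 191.203.
Precision τ = 1/σ² = 1/191.2² = 2.74e-05.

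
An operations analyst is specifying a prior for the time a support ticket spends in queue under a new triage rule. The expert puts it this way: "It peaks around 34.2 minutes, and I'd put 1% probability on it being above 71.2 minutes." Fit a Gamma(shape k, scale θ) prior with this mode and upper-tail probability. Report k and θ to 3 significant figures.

Gamma(k,θ) with k>1 has mode (k−1)θ, so θ = 34.2/(k−1).
Need P(X < 71.2) = 0.99 with θ tied to k this way. Start at k = 2, θ = 34.2: P(X<71.2) ≈ 0.616.
Too low — raise k to concentrate. Iterating converges to k ≈ 10.1.
Then θ = 34.2/(10.1−1) ≈ 3.77.

k ≈ 10.1, θ ≈ 3.77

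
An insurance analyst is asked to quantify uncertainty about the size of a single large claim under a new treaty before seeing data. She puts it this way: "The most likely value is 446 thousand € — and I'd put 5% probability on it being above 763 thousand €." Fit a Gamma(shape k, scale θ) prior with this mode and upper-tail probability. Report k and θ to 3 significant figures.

Gamma(k,θ) with k>1 has mode (k−1)θ, so θ = 446/(k−1).
Need P(X < 763) = 0.95 with θ tied to k this way. Start at k = 2, θ = 446: P(X<763) ≈ 0.510.
Too low — raise k to concentrate. Iterating converges to k ≈ 10.7.
Then θ = 446/(10.7−1) ≈ 46.1.

k ≈ 10.7, θ ≈ 46.1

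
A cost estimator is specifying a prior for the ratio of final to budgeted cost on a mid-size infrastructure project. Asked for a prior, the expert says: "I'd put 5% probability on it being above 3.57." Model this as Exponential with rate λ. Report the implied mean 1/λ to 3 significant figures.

P(T > 3.57) = e^(−λ·3.57) = 0.05, so λ = −ln(0.05)/3.57 = 0.839.
Mean = 1/λ = 1.19.

mean ≈ 1.19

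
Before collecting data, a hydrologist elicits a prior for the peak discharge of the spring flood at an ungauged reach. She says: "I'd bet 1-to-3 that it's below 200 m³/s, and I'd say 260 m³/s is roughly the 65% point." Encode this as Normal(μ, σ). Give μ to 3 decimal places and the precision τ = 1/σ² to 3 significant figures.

μ = 238.186, τ = 0.000312

The p-quantile of Normal(μ,σ) is μ + z_p·σ, with z_{0.25} = -0.6745 and z_{0.65} = 0.3853.
Eliminate σ: μ = (z₂·x₁ − z₁·x₂)/(z₂ − z₁) = (0.3853·200 − (-0.6745)·260)/1.06 = 238.186.
Then σ = (x₂ − x₁)/(z₂ − z₁) = (260 − 200)/1.06 = 56.614.
Precision τ = 1/σ² = 1/56.61² = 0.000312.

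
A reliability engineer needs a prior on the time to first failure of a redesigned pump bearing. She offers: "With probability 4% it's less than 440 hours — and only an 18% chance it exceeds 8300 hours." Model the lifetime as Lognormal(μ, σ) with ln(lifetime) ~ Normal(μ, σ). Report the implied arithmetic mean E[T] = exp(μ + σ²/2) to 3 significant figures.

If T ~ Lognormal(μ,σ) then ln T ~ Normal(μ,σ), so the p-quantile of ln T is μ + z_p·σ.
ln(440) = 6.087 and ln(8300) = 9.024; z_{0.04} = -1.751, z_{0.82} = 0.9154.
σ = (9.024 − 6.087)/(0.9154 − (-1.751)) = 1.102.
μ = 6.087 − (-1.751)·1.102 = 8.016.
E[T] = exp(μ + σ²/2) = exp(8.016 + 0.6069) = 5550 hours.

E[T] ≈ 5550 hours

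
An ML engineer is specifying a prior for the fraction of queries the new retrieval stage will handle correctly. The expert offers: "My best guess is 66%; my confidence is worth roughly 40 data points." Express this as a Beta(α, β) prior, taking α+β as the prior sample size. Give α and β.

α = 26.4, β = 13.6

Under the effective-sample-size interpretation, Beta(α, β) has prior mean α/(α+β) and prior sample size α+β.
So α+β = 40 and α/(α+β) = 0.66, giving α = 0.66·40 = 26.4 and β = 40 − 26.4 = 13.6.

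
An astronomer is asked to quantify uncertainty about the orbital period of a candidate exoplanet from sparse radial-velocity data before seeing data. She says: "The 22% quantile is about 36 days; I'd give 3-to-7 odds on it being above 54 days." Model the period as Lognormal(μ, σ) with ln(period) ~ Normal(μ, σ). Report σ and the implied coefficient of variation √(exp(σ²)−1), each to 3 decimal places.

σ ≈ 0.313, CV ≈ 0.321

If T ~ Lognormal(μ,σ) then ln T ~ Normal(μ,σ), so the p-quantile of ln T is μ + z_p·σ.
ln(36) = 3.584 and ln(54) = 3.989; z_{0.22} = -0.7722, z_{0.7} = 0.5244.
σ = (3.989 − 3.584)/(0.5244 − (-0.7722)) = 0.313.
μ = 3.584 − (-0.7722)·0.313 = 3.825.
CV = √(exp(σ²)−1) = √(exp(0.0978)−1) = 0.321.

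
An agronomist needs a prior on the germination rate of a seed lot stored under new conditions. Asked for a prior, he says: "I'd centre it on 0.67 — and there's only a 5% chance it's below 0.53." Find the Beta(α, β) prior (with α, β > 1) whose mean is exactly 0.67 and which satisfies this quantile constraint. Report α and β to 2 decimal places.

With mean 0.67 fixed, write α = 0.67s, β = 0.33s where s = α+β.
Need P(θ < 0.53) = 0.05 under Beta(0.67s, 0.33s). Normal approximation: (q−m)/√(m(1−m)/s) ≈ z_{0.05} = -1.64, so s ≈ 0.67·0.33·(-1.64)²/(0.53−0.67)² = 30.5.
At s = 30.5: P(θ<0.53) ≈ 0.055. Adjusting to match 0.05 gives s ≈ 32.34.
So α = 0.67·32.34 ≈ 21.67, β = 0.33·32.34 ≈ 10.67.

α ≈ 21.67, β ≈ 10.67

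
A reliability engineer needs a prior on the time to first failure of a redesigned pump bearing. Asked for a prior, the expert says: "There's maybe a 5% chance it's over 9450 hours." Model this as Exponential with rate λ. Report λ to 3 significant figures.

λ ≈ 0.000317

P(T > 9450.0) = e^(−λ·9450.0) = 0.05, so λ = −ln(0.05)/9450.0 = 0.000317.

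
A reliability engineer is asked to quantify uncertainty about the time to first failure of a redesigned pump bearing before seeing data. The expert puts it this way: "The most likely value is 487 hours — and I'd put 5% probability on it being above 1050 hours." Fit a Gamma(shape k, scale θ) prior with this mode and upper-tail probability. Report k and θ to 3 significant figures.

Gamma(k,θ) with k>1 has mode (k−1)θ, so θ = 487/(k−1).
Need P(X < 1050) = 0.95 with θ tied to k this way. Start at k = 2, θ = 487: P(X<1050) ≈ 0.635.
Too low — raise k to concentrate. Iterating converges to k ≈ 5.67.
Then θ = 487/(5.67−1) ≈ 104.

k ≈ 5.67, θ ≈ 104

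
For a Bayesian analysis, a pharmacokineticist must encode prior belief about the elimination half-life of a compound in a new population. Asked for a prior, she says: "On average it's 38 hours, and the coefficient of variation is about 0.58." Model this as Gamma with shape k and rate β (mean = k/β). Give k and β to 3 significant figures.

k ≈ 2.97, β ≈ 0.0782

For Gamma(k, rate β): mean = k/β, variance = k/β², so CV = 1/√k.
CV = 0.58, hence k = 1/CV² = 2.97.
Then β = k/mean = 2.97/38 = 0.0782.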